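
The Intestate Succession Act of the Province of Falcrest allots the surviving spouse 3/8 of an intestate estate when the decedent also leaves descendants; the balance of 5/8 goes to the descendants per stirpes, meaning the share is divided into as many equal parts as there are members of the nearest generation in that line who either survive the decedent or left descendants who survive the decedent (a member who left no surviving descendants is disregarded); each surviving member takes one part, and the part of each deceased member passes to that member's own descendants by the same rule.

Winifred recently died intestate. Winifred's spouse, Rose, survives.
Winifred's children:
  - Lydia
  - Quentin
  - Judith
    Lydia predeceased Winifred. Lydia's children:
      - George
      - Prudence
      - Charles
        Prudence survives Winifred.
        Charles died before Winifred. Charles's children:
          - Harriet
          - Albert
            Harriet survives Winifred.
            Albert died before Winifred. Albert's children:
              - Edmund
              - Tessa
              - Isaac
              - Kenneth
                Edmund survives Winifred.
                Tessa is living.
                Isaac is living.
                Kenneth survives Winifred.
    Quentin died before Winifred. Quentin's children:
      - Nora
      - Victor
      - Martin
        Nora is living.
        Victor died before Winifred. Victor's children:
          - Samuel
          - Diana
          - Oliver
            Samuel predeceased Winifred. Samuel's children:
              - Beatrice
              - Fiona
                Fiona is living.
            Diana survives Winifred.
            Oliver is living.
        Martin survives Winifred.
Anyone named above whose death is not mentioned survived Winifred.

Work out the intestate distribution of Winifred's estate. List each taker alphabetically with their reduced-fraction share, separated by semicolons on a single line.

Rose, as surviving spouse, takes 3/8.
The remaining 5/8 passes to Winifred's descendants per stirpes.
The 5/8 is divided into 3 equal shares of 5/24 among Lydia, Quentin, Judith.
Lydia predeceased; the 5/24 allotted to Lydia's branch passes to Lydia's issue by representation.
The 5/24 is divided into 3 equal shares of 5/72 among George, Prudence, Charles.
George is living and takes 5/72.
Prudence is living and takes 5/72.
Charles predeceased; the 5/72 allotted to Charles's branch passes to Charles's issue by representation.
The 5/72 is divided into 2 equal shares of 5/144 among Harriet, Albert.
Harriet is living and takes 5/144.
Albert predeceased; the 5/144 allotted to Albert's branch passes to Albert's issue by representation.
The 5/144 is divided into 4 equal shares of 5/576 among Edmund, Tessa, Isaac, Kenneth.
Edmund is living and takes 5/576.
Tessa is living and takes 5/576.
Isaac is living and takes 5/576.
Kenneth is living and takes 5/576.
Quentin predeceased; the 5/24 allotted to Quentin's branch passes to Quentin's issue by representation.
The 5/24 is divided into 3 equal shares of 5/72 among Nora, Victor, Martin.
Nora is living and takes 5/72.
Victor predeceased; the 5/72 allotted to Victor's branch passes to Victor's issue by representation.
The 5/72 is divided into 3 equal shares of 5/216 among Samuel, Diana, Oliver.
Samuel predeceased; the 5/216 allotted to Samuel's branch passes to Samuel's issue by representation.
The 5/216 is divided into 2 equal shares of 5/432 among Beatrice, Fiona.
Beatrice is living and takes 5/432.
Fiona is living and takes 5/432.
Diana is living and takes 5/216.
Oliver is living and takes 5/216.
Martin is living and takes 5/72.
Judith is living and takes 5/24.

Beatrice 5/432; Diana 5/216; Edmund 5/576; Fiona 5/432; George 5/72; Harriet 5/144; Isaac 5/576; Judith 5/24; Kenneth 5/576; Martin 5/72; Nora 5/72; Oliver 5/216; Prudence 5/72; Rose 3/8; Tessa 5/576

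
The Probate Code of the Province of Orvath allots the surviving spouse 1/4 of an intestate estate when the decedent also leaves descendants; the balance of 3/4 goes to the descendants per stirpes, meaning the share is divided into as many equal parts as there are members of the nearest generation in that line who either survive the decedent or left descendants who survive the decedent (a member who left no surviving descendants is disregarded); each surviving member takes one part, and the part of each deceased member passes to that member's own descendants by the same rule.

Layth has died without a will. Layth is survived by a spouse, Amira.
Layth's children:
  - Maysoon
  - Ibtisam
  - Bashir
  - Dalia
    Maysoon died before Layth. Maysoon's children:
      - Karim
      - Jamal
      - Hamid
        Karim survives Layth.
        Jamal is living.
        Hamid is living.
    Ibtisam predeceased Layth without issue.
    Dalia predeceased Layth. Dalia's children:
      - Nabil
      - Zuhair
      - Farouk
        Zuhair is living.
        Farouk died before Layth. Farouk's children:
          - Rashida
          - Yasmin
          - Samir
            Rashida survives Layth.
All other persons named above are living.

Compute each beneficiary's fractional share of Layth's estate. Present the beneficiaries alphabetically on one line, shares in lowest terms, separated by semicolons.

Amira 1/4; Bashir 1/4; Hamid 1/12; Jamal 1/12; Karim 1/12; Nabil 1/12; Rashida 1/36; Samir 1/36; Yasmin 1/36; Zuhair 1/12

Amira, as surviving spouse, takes 1/4.
The remaining 3/4 passes to Layth's descendants per stirpes.
Ibtisam left no surviving issue, so that branch lapses and is disregarded.
The 3/4 is divided into 3 equal shares of 1/4 among Maysoon, Bashir, Dalia.
Maysoon predeceased; the 1/4 allotted to Maysoon's branch passes to Maysoon's issue by representation.
The 1/4 is divided into 3 equal shares of 1/12 among Karim, Jamal, Hamid.
Karim is living and takes 1/12.
Jamal is living and takes 1/12.
Hamid is living and takes 1/12.
Bashir is living and takes 1/4.
Dalia predeceased; the 1/4 allotted to Dalia's branch passes to Dalia's issue by representation.
The 1/4 is divided into 3 equal shares of 1/12 among Nabil, Zuhair, Farouk.
Nabil is living and takes 1/12.
Zuhair is living and takes 1/12.
Farouk predeceased; the 1/12 allotted to Farouk's branch passes to Farouk's issue by representation.
The 1/12 is divided into 3 equal shares of 1/36 among Rashida, Yasmin, Samir.
Rashida is living and takes 1/36.
Yasmin is living and takes 1/36.
Samir is living and takes 1/36.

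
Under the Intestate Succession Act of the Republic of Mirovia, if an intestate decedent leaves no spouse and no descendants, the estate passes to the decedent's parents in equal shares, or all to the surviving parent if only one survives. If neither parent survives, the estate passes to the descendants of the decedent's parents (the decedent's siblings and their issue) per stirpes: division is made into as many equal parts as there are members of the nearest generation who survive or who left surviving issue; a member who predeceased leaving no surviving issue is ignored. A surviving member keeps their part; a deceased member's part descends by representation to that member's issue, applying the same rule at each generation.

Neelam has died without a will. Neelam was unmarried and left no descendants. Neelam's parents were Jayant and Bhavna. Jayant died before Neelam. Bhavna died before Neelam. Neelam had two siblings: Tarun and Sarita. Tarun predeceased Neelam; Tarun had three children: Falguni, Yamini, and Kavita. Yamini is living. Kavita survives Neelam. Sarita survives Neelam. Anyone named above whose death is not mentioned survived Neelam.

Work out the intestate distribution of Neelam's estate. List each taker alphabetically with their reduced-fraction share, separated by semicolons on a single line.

Falguni 1/6; Kavita 1/6; Sarita 1/2; Yamini 1/6

Neither parent survives and there are no descendants, so the estate passes to Neelam's siblings and their issue per stirpes.
The estate is divided into 2 equal shares of 1/2 among Tarun, Sarita.
Tarun predeceased; the 1/2 allotted to Tarun's branch passes to Tarun's issue by representation.
The 1/2 is divided into 3 equal shares of 1/6 among Falguni, Yamini, Kavita.
Falguni is living and takes 1/6.
Yamini is living and takes 1/6.
Kavita is living and takes 1/6.
Sarita is living and takes 1/2.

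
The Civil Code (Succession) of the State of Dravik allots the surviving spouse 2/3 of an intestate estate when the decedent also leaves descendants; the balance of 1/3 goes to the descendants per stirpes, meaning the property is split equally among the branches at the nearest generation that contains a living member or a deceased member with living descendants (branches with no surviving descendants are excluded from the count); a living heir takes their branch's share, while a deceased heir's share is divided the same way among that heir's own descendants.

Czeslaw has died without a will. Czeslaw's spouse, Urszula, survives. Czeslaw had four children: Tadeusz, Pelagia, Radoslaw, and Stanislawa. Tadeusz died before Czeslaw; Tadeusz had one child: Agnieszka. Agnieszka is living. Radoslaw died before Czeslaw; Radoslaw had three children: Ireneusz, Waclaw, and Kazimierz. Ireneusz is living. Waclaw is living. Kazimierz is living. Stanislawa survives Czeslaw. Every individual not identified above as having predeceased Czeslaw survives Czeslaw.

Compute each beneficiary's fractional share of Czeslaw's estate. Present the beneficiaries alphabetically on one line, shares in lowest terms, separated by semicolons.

Agnieszka 1/12; Ireneusz 1/36; Kazimierz 1/36; Pelagia 1/12; Stanislawa 1/12; Urszula 2/3; Waclaw 1/36

Urszula, as surviving spouse, takes 2/3.
The remaining 1/3 passes to Czeslaw's descendants per stirpes.
The 1/3 is divided into 4 equal shares of 1/12 among Tadeusz, Pelagia, Radoslaw, Stanislawa.
Tadeusz predeceased; the 1/12 allotted to Tadeusz's branch passes to Tadeusz's issue by representation.
Agnieszka is the sole taker at this level and receives the full 1/12.
Pelagia is living and takes 1/12.
Radoslaw predeceased; the 1/12 allotted to Radoslaw's branch passes to Radoslaw's issue by representation.
The 1/12 is divided into 3 equal shares of 1/36 among Ireneusz, Waclaw, Kazimierz.
Ireneusz is living and takes 1/36.
Waclaw is living and takes 1/36.
Kazimierz is living and takes 1/36.
Stanislawa is living and takes 1/12.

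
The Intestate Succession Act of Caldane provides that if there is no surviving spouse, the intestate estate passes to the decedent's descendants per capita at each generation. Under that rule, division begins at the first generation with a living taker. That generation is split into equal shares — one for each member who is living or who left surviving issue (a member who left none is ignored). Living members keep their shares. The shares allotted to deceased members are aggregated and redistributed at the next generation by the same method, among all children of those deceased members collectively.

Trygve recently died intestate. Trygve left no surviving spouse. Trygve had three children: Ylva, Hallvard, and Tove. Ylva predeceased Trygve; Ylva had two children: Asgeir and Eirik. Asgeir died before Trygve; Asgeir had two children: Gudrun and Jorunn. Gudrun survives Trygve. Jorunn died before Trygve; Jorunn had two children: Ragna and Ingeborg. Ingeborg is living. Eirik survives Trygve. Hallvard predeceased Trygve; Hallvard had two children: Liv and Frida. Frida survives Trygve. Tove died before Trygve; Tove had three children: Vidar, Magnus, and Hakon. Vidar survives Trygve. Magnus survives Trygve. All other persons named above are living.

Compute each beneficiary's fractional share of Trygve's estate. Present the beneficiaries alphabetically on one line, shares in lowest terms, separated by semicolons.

Eirik 1/7; Frida 1/7; Gudrun 1/14; Hakon 1/7; Ingeborg 1/28; Liv 1/7; Magnus 1/7; Ragna 1/28; Vidar 1/7

There is no surviving spouse, so the entire estate passes to Trygve's descendants per capita at each generation.
No one at generation 1 (Ylva, Hallvard, Tove) is living; moving to the next generation.
At generation 2 (Asgeir, Eirik, Liv, Frida, Vidar, Magnus, Hakon) there are 7 shares of (1)/7 = 1/7 each.
Living: Eirik, Liv, Frida, Vidar, Magnus, and Hakon — each takes 1/7.
Deceased: Asgeir. That 1/7 share is carried to generation 3.
At generation 3 (Gudrun, Jorunn) there are 2 shares of (1/7)/2 = 1/14 each.
Living: Gudrun — each takes 1/14.
Deceased: Jorunn. That 1/14 share is carried to generation 4.
At generation 4 (Ragna, Ingeborg) there are 2 shares of (1/14)/2 = 1/28 each.
Living: Ragna and Ingeborg — each takes 1/28.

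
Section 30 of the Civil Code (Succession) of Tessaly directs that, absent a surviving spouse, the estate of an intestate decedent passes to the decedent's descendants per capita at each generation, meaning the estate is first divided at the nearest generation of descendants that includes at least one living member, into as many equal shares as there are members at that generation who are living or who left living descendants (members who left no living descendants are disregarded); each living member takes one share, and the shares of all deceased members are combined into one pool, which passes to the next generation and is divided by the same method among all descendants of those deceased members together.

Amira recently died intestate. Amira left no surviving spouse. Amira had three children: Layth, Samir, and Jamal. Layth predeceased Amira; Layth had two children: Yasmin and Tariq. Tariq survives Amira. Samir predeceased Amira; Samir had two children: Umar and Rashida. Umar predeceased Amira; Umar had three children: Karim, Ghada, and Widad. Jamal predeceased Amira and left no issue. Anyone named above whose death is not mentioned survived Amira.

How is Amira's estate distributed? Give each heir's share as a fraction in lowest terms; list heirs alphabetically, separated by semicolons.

There is no surviving spouse, so the entire estate passes to Amira's descendants per capita at each generation.
No one at generation 1 (Layth, Samir) is living; moving to the next generation.
At generation 2 (Yasmin, Tariq, Umar, Rashida) there are 4 shares of (1)/4 = 1/4 each.
Living: Yasmin, Tariq, and Rashida — each takes 1/4.
Deceased: Umar. That 1/4 share is carried to generation 3.
At generation 3 (Karim, Ghada, Widad) there are 3 shares of (1/4)/3 = 1/12 each.
Living: Karim, Ghada, and Widad — each takes 1/12.

Ghada 1/12; Karim 1/12; Rashida 1/4; Tariq 1/4; Widad 1/12; Yasmin 1/4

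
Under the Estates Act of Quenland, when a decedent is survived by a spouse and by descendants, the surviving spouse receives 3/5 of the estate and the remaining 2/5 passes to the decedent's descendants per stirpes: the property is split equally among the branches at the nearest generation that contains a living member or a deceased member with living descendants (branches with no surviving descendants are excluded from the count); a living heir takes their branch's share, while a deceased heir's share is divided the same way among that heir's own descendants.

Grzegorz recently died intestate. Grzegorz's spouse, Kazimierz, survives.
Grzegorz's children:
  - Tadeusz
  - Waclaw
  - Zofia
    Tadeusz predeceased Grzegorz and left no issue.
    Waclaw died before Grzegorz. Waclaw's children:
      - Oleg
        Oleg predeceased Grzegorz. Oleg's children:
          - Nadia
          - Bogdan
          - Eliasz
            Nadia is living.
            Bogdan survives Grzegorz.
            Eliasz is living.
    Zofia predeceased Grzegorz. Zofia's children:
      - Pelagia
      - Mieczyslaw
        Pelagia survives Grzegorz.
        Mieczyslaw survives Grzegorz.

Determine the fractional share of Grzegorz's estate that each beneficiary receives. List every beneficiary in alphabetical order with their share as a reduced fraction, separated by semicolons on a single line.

Kazimierz, as surviving spouse, takes 3/5.
The remaining 2/5 passes to Grzegorz's descendants per stirpes.
Tadeusz left no surviving issue, so that branch lapses and is disregarded.
The 2/5 is divided into 2 equal shares of 1/5 among Waclaw, Zofia.
Waclaw predeceased; the 1/5 allotted to Waclaw's branch passes to Waclaw's issue by representation.
Oleg's line is the sole branch at this level, so the full 1/5 passes to Oleg's issue by representation.
The 1/5 is divided into 3 equal shares of 1/15 among Nadia, Bogdan, Eliasz.
Nadia is living and takes 1/15.
Bogdan is living and takes 1/15.
Eliasz is living and takes 1/15.
Zofia predeceased; the 1/5 allotted to Zofia's branch passes to Zofia's issue by representation.
The 1/5 is divided into 2 equal shares of 1/10 among Pelagia, Mieczyslaw.
Pelagia is living and takes 1/10.
Mieczyslaw is living and takes 1/10.

Bogdan 1/15; Eliasz 1/15; Kazimierz 3/5; Mieczyslaw 1/10; Nadia 1/15; Pelagia 1/10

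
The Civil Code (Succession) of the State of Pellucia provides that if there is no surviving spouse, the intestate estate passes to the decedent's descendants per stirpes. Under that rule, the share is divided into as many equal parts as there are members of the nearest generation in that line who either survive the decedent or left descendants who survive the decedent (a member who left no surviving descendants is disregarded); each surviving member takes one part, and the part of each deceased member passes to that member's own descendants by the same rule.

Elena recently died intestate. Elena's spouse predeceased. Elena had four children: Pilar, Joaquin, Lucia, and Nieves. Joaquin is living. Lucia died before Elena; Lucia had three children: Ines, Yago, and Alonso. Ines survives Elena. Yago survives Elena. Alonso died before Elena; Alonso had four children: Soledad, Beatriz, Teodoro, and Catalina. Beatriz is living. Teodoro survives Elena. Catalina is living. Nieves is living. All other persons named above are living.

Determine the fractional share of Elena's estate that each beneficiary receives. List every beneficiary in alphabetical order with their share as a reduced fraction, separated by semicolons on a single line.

Beatriz 1/48; Catalina 1/48; Ines 1/12; Joaquin 1/4; Nieves 1/4; Pilar 1/4; Soledad 1/48; Teodoro 1/48; Yago 1/12

There is no surviving spouse, so the entire estate passes to Elena's descendants per stirpes.
The estate is divided into 4 equal shares of 1/4 among Pilar, Joaquin, Lucia, Nieves.
Pilar is living and takes 1/4.
Joaquin is living and takes 1/4.
Lucia predeceased; the 1/4 allotted to Lucia's branch passes to Lucia's issue by representation.
The 1/4 is divided into 3 equal shares of 1/12 among Ines, Yago, Alonso.
Ines is living and takes 1/12.
Yago is living and takes 1/12.
Alonso predeceased; the 1/12 allotted to Alonso's branch passes to Alonso's issue by representation.
The 1/12 is divided into 4 equal shares of 1/48 among Soledad, Beatriz, Teodoro, Catalina.
Soledad is living and takes 1/48.
Beatriz is living and takes 1/48.
Teodoro is living and takes 1/48.
Catalina is living and takes 1/48.
Nieves is living and takes 1/4.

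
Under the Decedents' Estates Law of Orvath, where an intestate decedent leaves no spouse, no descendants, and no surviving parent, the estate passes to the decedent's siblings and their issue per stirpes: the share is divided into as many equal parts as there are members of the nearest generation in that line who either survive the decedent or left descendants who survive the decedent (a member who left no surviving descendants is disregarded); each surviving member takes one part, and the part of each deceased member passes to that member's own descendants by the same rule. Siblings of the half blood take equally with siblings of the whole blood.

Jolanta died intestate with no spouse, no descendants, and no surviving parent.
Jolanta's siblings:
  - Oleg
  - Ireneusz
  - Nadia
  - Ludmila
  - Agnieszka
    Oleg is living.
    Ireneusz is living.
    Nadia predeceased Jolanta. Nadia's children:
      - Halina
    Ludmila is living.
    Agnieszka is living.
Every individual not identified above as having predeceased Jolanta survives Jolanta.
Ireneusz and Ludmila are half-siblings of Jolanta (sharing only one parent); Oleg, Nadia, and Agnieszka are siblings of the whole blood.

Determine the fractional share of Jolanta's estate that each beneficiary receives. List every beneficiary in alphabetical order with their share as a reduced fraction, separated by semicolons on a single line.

Agnieszka 1/5; Halina 1/5; Ireneusz 1/5; Ludmila 1/5; Oleg 1/5

No spouse, descendants, or parent survives, so the estate passes to Jolanta's siblings per stirpes.
Half-blood and whole-blood siblings take equally under the stated rule.
The estate is divided into 5 equal shares of 1/5 among Oleg, Ireneusz, Nadia, Ludmila, Agnieszka.
Oleg is living and takes 1/5.
Ireneusz is living and takes 1/5.
Nadia predeceased; the 1/5 allotted to Nadia's branch passes to Nadia's issue by representation.
Halina is the sole taker at this level and receives the full 1/5.
Ludmila is living and takes 1/5.
Agnieszka is living and takes 1/5.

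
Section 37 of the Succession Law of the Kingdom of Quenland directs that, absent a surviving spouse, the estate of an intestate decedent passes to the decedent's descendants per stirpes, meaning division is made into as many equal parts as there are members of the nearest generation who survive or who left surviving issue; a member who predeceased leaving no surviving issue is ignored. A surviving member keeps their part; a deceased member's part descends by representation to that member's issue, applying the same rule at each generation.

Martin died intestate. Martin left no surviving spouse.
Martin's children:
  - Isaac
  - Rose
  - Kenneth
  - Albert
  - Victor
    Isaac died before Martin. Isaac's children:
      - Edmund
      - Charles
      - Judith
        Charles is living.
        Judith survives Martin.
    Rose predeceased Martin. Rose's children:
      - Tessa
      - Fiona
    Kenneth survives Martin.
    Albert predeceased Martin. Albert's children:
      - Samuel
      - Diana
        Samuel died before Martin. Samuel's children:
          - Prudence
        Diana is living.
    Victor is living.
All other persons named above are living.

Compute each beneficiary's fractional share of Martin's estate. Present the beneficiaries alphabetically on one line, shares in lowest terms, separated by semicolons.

Charles 1/15; Diana 1/10; Edmund 1/15; Fiona 1/10; Judith 1/15; Kenneth 1/5; Prudence 1/10; Tessa 1/10; Victor 1/5

There is no surviving spouse, so the entire estate passes to Martin's descendants per stirpes.
The estate is divided into 5 equal shares of 1/5 among Isaac, Rose, Kenneth, Albert, Victor.
Isaac predeceased; the 1/5 allotted to Isaac's branch passes to Isaac's issue by representation.
The 1/5 is divided into 3 equal shares of 1/15 among Edmund, Charles, Judith.
Edmund is living and takes 1/15.
Charles is living and takes 1/15.
Judith is living and takes 1/15.
Rose predeceased; the 1/5 allotted to Rose's branch passes to Rose's issue by representation.
The 1/5 is divided into 2 equal shares of 1/10 among Tessa, Fiona.
Tessa is living and takes 1/10.
Fiona is living and takes 1/10.
Kenneth is living and takes 1/5.
Albert predeceased; the 1/5 allotted to Albert's branch passes to Albert's issue by representation.
The 1/5 is divided into 2 equal shares of 1/10 among Samuel, Diana.
Samuel predeceased; the 1/10 allotted to Samuel's branch passes to Samuel's issue by representation.
Prudence is the sole taker at this level and receives the full 1/10.
Diana is living and takes 1/10.
Victor is living and takes 1/5.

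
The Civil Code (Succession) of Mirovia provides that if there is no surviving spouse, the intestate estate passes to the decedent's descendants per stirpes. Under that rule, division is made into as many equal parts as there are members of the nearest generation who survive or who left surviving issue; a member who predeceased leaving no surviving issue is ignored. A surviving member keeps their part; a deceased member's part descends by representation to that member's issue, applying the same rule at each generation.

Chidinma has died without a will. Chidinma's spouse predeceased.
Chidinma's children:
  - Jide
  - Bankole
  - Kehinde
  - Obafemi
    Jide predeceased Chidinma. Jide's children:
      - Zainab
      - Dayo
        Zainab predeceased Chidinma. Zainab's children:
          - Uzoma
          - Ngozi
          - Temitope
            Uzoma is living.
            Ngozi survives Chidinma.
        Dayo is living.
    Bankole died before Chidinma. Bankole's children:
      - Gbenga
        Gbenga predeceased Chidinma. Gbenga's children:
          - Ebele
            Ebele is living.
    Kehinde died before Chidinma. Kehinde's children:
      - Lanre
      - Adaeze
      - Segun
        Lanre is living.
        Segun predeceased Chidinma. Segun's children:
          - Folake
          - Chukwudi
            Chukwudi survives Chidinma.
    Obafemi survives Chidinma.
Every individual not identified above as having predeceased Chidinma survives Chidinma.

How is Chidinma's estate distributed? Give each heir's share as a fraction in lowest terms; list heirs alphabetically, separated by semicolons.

There is no surviving spouse, so the entire estate passes to Chidinma's descendants per stirpes.
The estate is divided into 4 equal shares of 1/4 among Jide, Bankole, Kehinde, Obafemi.
Jide predeceased; the 1/4 allotted to Jide's branch passes to Jide's issue by representation.
The 1/4 is divided into 2 equal shares of 1/8 among Zainab, Dayo.
Zainab predeceased; the 1/8 allotted to Zainab's branch passes to Zainab's issue by representation.
The 1/8 is divided into 3 equal shares of 1/24 among Uzoma, Ngozi, Temitope.
Uzoma is living and takes 1/24.
Ngozi is living and takes 1/24.
Temitope is living and takes 1/24.
Dayo is living and takes 1/8.
Bankole predeceased; the 1/4 allotted to Bankole's branch passes to Bankole's issue by representation.
Gbenga's line is the sole branch at this level, so the full 1/4 passes to Gbenga's issue by representation.
Ebele is the sole taker at this level and receives the full 1/4.
Kehinde predeceased; the 1/4 allotted to Kehinde's branch passes to Kehinde's issue by representation.
The 1/4 is divided into 3 equal shares of 1/12 among Lanre, Adaeze, Segun.
Lanre is living and takes 1/12.
Adaeze is living and takes 1/12.
Segun predeceased; the 1/12 allotted to Segun's branch passes to Segun's issue by representation.
The 1/12 is divided into 2 equal shares of 1/24 among Folake, Chukwudi.
Folake is living and takes 1/24.
Chukwudi is living and takes 1/24.
Obafemi is living and takes 1/4.

Adaeze 1/12; Chukwudi 1/24; Dayo 1/8; Ebele 1/4; Folake 1/24; Lanre 1/12; Ngozi 1/24; Obafemi 1/4; Temitope 1/24; Uzoma 1/24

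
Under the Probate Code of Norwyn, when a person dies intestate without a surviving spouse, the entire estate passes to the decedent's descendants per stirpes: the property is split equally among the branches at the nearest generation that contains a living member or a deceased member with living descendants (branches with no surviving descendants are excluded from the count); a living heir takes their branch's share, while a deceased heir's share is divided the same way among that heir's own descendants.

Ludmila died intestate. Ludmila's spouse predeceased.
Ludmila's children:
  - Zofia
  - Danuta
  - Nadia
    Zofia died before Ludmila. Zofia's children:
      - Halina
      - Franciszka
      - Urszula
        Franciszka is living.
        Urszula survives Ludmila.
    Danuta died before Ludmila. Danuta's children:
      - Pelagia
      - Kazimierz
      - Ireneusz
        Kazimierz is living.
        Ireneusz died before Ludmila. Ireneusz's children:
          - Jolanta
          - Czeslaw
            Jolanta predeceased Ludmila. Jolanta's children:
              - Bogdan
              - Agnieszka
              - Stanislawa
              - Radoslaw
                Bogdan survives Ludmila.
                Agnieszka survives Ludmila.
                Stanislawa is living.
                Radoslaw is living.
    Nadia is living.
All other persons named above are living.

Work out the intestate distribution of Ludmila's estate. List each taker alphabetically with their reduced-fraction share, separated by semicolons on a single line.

Agnieszka 1/72; Bogdan 1/72; Czeslaw 1/18; Franciszka 1/9; Halina 1/9; Kazimierz 1/9; Nadia 1/3; Pelagia 1/9; Radoslaw 1/72; Stanislawa 1/72; Urszula 1/9

There is no surviving spouse, so the entire estate passes to Ludmila's descendants per stirpes.
The estate is divided into 3 equal shares of 1/3 among Zofia, Danuta, Nadia.
Zofia predeceased; the 1/3 allotted to Zofia's branch passes to Zofia's issue by representation.
The 1/3 is divided into 3 equal shares of 1/9 among Halina, Franciszka, Urszula.
Halina is living and takes 1/9.
Franciszka is living and takes 1/9.
Urszula is living and takes 1/9.
Danuta predeceased; the 1/3 allotted to Danuta's branch passes to Danuta's issue by representation.
The 1/3 is divided into 3 equal shares of 1/9 among Pelagia, Kazimierz, Ireneusz.
Pelagia is living and takes 1/9.
Kazimierz is living and takes 1/9.
Ireneusz predeceased; the 1/9 allotted to Ireneusz's branch passes to Ireneusz's issue by representation.
The 1/9 is divided into 2 equal shares of 1/18 among Jolanta, Czeslaw.
Jolanta predeceased; the 1/18 allotted to Jolanta's branch passes to Jolanta's issue by representation.
The 1/18 is divided into 4 equal shares of 1/72 among Bogdan, Agnieszka, Stanislawa, Radoslaw.
Bogdan is living and takes 1/72.
Agnieszka is living and takes 1/72.
Stanislawa is living and takes 1/72.
Radoslaw is living and takes 1/72.
Czeslaw is living and takes 1/18.
Nadia is living and takes 1/3.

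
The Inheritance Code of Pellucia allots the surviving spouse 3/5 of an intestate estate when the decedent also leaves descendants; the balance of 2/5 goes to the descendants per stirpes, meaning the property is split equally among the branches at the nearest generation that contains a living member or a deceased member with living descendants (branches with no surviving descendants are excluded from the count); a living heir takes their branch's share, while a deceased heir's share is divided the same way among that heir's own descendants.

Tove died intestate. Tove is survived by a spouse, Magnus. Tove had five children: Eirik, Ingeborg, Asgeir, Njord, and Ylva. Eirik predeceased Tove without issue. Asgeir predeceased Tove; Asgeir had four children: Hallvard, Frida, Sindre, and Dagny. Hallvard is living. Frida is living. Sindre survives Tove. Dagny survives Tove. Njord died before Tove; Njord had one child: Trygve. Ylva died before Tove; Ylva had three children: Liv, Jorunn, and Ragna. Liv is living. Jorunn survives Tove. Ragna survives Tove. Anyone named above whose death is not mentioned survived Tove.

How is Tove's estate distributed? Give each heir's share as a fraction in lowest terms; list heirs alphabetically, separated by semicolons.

Dagny 1/40; Frida 1/40; Hallvard 1/40; Ingeborg 1/10; Jorunn 1/30; Liv 1/30; Magnus 3/5; Ragna 1/30; Sindre 1/40; Trygve 1/10

Magnus, as surviving spouse, takes 3/5.
The remaining 2/5 passes to Tove's descendants per stirpes.
Eirik left no surviving issue, so that branch lapses and is disregarded.
The 2/5 is divided into 4 equal shares of 1/10 among Ingeborg, Asgeir, Njord, Ylva.
Ingeborg is living and takes 1/10.
Asgeir predeceased; the 1/10 allotted to Asgeir's branch passes to Asgeir's issue by representation.
The 1/10 is divided into 4 equal shares of 1/40 among Hallvard, Frida, Sindre, Dagny.
Hallvard is living and takes 1/40.
Frida is living and takes 1/40.
Sindre is living and takes 1/40.
Dagny is living and takes 1/40.
Njord predeceased; the 1/10 allotted to Njord's branch passes to Njord's issue by representation.
Trygve is the sole taker at this level and receives the full 1/10.
Ylva predeceased; the 1/10 allotted to Ylva's branch passes to Ylva's issue by representation.
The 1/10 is divided into 3 equal shares of 1/30 among Liv, Jorunn, Ragna.
Liv is living and takes 1/30.
Jorunn is living and takes 1/30.
Ragna is living and takes 1/30.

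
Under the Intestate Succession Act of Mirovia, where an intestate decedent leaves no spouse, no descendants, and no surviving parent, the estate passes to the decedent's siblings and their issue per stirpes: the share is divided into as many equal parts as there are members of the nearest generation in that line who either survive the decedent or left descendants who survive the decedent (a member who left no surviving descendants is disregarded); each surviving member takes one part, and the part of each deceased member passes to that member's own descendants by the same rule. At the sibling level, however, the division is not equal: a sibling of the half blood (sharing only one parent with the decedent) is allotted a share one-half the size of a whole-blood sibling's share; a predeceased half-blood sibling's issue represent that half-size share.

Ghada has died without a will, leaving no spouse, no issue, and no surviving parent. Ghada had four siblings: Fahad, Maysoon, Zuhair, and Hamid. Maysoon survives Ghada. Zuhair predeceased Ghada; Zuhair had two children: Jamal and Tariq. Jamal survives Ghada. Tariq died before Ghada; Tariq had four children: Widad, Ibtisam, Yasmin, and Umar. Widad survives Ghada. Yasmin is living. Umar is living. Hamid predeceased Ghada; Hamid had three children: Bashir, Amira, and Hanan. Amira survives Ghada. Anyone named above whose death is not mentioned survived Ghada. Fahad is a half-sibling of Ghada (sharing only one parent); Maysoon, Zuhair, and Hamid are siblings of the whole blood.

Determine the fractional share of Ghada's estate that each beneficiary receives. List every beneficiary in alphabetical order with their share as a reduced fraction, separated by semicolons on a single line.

No spouse, descendants, or parent survives, so the estate passes to Ghada's siblings per stirpes.
Half-blood siblings count for one-half the weight of whole-blood siblings at the initial division.
Dividing 1 in proportion to weights (total weight 7/2): Fahad (weight 1/2) → 1/7; Maysoon (weight 1) → 2/7; Zuhair (weight 1) → 2/7; Hamid (weight 1) → 2/7.
Fahad is living and takes 1/7.
Maysoon is living and takes 2/7.
Zuhair predeceased; the 2/7 allotted to Zuhair's branch passes to Zuhair's issue by representation.
The 2/7 is divided into 2 equal shares of 1/7 among Jamal, Tariq.
Jamal is living and takes 1/7.
Tariq predeceased; the 1/7 allotted to Tariq's branch passes to Tariq's issue by representation.
The 1/7 is divided into 4 equal shares of 1/28 among Widad, Ibtisam, Yasmin, Umar.
Widad is living and takes 1/28.
Ibtisam is living and takes 1/28.
Yasmin is living and takes 1/28.
Umar is living and takes 1/28.
Hamid predeceased; the 2/7 allotted to Hamid's branch passes to Hamid's issue by representation.
The 2/7 is divided into 3 equal shares of 2/21 among Bashir, Amira, Hanan.
Bashir is living and takes 2/21.
Amira is living and takes 2/21.
Hanan is living and takes 2/21.

Amira 2/21; Bashir 2/21; Fahad 1/7; Hanan 2/21; Ibtisam 1/28; Jamal 1/7; Maysoon 2/7; Umar 1/28; Widad 1/28; Yasmin 1/28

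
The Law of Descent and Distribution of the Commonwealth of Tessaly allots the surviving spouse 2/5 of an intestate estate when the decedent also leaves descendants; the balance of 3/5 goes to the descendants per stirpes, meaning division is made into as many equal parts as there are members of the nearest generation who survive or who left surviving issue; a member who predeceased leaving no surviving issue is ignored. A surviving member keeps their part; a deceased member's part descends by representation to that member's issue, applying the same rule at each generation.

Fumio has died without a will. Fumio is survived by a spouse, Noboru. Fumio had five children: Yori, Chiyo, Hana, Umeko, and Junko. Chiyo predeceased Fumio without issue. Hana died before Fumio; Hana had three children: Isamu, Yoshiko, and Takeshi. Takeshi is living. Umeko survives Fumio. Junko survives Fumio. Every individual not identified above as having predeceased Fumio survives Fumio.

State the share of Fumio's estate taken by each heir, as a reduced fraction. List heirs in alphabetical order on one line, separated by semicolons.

Isamu 1/20; Junko 3/20; Noboru 2/5; Takeshi 1/20; Umeko 3/20; Yori 3/20; Yoshiko 1/20

Noboru, as surviving spouse, takes 2/5.
The remaining 3/5 passes to Fumio's descendants per stirpes.
Chiyo left no surviving issue, so that branch lapses and is disregarded.
The 3/5 is divided into 4 equal shares of 3/20 among Yori, Hana, Umeko, Junko.
Yori is living and takes 3/20.
Hana predeceased; the 3/20 allotted to Hana's branch passes to Hana's issue by representation.
The 3/20 is divided into 3 equal shares of 1/20 among Isamu, Yoshiko, Takeshi.
Isamu is living and takes 1/20.
Yoshiko is living and takes 1/20.
Takeshi is living and takes 1/20.
Umeko is living and takes 3/20.
Junko is living and takes 3/20.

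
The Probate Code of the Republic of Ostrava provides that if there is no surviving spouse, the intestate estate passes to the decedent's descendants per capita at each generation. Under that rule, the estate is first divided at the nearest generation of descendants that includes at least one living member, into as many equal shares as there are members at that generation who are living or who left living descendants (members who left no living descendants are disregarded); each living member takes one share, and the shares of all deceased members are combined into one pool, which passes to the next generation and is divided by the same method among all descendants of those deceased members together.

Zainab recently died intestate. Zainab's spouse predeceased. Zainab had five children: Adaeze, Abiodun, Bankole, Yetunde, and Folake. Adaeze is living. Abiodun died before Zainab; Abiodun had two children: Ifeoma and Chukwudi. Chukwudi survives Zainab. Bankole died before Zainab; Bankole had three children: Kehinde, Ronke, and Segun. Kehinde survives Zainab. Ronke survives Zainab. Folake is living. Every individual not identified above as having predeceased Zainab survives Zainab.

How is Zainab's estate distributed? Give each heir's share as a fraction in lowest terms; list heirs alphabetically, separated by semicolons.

There is no surviving spouse, so the entire estate passes to Zainab's descendants per capita at each generation.
At generation 1 (Adaeze, Abiodun, Bankole, Yetunde, Folake) there are 5 shares of (1)/5 = 1/5 each.
Living: Adaeze, Yetunde, and Folake — each takes 1/5.
Deceased: Abiodun and Bankole. Their combined 2/5 is pooled and carried to generation 2.
At generation 2 (Ifeoma, Chukwudi, Kehinde, Ronke, Segun) there are 5 shares of (2/5)/5 = 2/25 each.
Living: Ifeoma, Chukwudi, Kehinde, Ronke, and Segun — each takes 2/25.

Adaeze 1/5; Chukwudi 2/25; Folake 1/5; Ifeoma 2/25; Kehinde 2/25; Ronke 2/25; Segun 2/25; Yetunde 1/5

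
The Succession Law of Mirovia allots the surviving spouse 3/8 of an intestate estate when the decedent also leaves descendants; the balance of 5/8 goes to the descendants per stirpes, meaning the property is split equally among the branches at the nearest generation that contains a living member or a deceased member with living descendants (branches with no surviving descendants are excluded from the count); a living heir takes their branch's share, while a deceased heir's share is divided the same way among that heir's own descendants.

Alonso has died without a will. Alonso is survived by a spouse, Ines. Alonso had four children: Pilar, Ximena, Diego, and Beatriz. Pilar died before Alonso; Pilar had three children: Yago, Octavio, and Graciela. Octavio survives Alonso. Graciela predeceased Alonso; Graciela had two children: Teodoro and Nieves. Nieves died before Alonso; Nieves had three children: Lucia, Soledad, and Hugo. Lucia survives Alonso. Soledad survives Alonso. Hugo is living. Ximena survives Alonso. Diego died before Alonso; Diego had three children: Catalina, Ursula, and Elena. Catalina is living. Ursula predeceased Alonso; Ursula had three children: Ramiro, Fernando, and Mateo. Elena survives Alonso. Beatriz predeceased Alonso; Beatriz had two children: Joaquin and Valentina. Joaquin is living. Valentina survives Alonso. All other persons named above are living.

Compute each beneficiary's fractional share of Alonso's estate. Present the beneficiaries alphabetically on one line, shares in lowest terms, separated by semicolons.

Catalina 5/96; Elena 5/96; Fernando 5/288; Hugo 5/576; Ines 3/8; Joaquin 5/64; Lucia 5/576; Mateo 5/288; Octavio 5/96; Ramiro 5/288; Soledad 5/576; Teodoro 5/192; Valentina 5/64; Ximena 5/32; Yago 5/96

Ines, as surviving spouse, takes 3/8.
The remaining 5/8 passes to Alonso's descendants per stirpes.
The 5/8 is divided into 4 equal shares of 5/32 among Pilar, Ximena, Diego, Beatriz.
Pilar predeceased; the 5/32 allotted to Pilar's branch passes to Pilar's issue by representation.
The 5/32 is divided into 3 equal shares of 5/96 among Yago, Octavio, Graciela.
Yago is living and takes 5/96.
Octavio is living and takes 5/96.
Graciela predeceased; the 5/96 allotted to Graciela's branch passes to Graciela's issue by representation.
The 5/96 is divided into 2 equal shares of 5/192 among Teodoro, Nieves.
Teodoro is living and takes 5/192.
Nieves predeceased; the 5/192 allotted to Nieves's branch passes to Nieves's issue by representation.
The 5/192 is divided into 3 equal shares of 5/576 among Lucia, Soledad, Hugo.
Lucia is living and takes 5/576.
Soledad is living and takes 5/576.
Hugo is living and takes 5/576.
Ximena is living and takes 5/32.
Diego predeceased; the 5/32 allotted to Diego's branch passes to Diego's issue by representation.
The 5/32 is divided into 3 equal shares of 5/96 among Catalina, Ursula, Elena.
Catalina is living and takes 5/96.
Ursula predeceased; the 5/96 allotted to Ursula's branch passes to Ursula's issue by representation.
The 5/96 is divided into 3 equal shares of 5/288 among Ramiro, Fernando, Mateo.
Ramiro is living and takes 5/288.
Fernando is living and takes 5/288.
Mateo is living and takes 5/288.
Elena is living and takes 5/96.
Beatriz predeceased; the 5/32 allotted to Beatriz's branch passes to Beatriz's issue by representation.
The 5/32 is divided into 2 equal shares of 5/64 among Joaquin, Valentina.
Joaquin is living and takes 5/64.
Valentina is living and takes 5/64.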